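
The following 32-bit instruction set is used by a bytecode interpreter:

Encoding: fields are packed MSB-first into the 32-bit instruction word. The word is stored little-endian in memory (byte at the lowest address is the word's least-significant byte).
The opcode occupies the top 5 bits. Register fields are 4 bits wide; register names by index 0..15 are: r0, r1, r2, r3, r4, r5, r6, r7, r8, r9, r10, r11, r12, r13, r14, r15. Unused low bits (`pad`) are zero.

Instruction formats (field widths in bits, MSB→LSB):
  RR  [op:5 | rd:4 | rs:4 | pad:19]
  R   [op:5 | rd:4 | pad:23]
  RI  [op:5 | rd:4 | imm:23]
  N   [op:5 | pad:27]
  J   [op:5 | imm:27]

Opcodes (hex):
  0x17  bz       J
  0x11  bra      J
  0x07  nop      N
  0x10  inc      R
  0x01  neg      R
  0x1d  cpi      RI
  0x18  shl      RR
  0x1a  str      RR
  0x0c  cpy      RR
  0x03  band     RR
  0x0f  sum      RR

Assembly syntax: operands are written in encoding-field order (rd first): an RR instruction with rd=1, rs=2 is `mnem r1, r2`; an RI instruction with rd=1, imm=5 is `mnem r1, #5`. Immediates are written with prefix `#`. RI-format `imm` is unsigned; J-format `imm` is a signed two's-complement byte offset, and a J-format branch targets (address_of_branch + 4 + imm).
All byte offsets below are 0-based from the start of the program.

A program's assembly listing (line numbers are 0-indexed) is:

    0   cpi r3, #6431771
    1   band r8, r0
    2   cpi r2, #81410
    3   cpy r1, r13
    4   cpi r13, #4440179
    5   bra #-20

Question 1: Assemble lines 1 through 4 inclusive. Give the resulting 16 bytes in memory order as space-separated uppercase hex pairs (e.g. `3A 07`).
line 1 (band): pack op=0x3:5|rd=8:4|rs=0:4|pad=0:19 = 0x1c000000; little→ 00 00 00 1c
line 2 (cpi): pack op=0x1d:5|rd=2:4|imm=81410:23 = 0xe9013e02; little→ 02 3e 01 e9
line 3 (cpy): pack op=0xc:5|rd=1:4|rs=13:4|pad=0:19 = 0x60e80000; little→ 00 00 e8 60
line 4 (cpi): pack op=0x1d:5|rd=13:4|imm=4440179:23 = 0xeec3c073; little→ 73 c0 c3 ee

00 00 00 1C 02 3E 01 E9 00 00 E8 60 73 C0 C3 EE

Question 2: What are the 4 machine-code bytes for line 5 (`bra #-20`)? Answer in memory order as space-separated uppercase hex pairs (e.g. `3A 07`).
EC FF FF 8F

5. bra fields op=0x11:5|imm=-20:27 → word 8fffffech → ec ff ff 8f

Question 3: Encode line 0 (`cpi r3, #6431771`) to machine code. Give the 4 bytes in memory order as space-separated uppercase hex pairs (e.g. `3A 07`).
line 0 (cpi): pack op=0x1d:5|rd=3:4|imm=6431771:23 = 0xe9e2241b; little→ 1b 24 e2 e9

1B 24 E2 E9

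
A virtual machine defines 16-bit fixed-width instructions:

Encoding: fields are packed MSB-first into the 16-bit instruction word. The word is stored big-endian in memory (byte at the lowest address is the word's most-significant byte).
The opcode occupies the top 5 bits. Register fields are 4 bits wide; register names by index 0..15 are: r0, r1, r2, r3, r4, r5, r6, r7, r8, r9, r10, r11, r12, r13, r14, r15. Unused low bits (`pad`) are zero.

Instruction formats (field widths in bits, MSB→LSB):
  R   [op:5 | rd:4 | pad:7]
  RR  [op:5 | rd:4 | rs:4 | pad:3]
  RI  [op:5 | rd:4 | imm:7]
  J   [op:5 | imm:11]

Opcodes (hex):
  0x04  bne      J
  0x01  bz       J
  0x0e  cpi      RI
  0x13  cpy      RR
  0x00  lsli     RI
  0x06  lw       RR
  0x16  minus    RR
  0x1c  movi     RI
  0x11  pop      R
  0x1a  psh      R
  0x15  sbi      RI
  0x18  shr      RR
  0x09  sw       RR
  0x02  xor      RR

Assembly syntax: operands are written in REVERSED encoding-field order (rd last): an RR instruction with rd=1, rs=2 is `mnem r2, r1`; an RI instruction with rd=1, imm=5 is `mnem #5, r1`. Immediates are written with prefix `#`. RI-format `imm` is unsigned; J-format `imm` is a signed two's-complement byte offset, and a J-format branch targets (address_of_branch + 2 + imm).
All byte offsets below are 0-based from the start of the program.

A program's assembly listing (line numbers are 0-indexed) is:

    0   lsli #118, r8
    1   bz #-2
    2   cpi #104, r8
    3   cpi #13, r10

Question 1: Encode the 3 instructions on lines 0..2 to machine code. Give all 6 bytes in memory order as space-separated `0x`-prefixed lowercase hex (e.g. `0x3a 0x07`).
line 0 (lsli): pack op=0x0:5|rd=8:4|imm=118:7 = 0x0476; big→ 04 76
line 1 (bz): pack op=0x1:5|imm=-2:11 = 0x0ffe; big→ 0f fe
line 2 (cpi): pack op=0xe:5|rd=8:4|imm=104:7 = 0x7468; big→ 74 68

0x04 0x76 0x0f 0xfe 0x74 0x68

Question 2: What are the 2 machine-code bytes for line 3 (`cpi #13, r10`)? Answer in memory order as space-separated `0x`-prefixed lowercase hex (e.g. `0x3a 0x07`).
L3: cpi op=0xe:5|rd=10:4|imm=13:7 ⇒ 0x750d ⇒ big 75 0d

0x75 0x0d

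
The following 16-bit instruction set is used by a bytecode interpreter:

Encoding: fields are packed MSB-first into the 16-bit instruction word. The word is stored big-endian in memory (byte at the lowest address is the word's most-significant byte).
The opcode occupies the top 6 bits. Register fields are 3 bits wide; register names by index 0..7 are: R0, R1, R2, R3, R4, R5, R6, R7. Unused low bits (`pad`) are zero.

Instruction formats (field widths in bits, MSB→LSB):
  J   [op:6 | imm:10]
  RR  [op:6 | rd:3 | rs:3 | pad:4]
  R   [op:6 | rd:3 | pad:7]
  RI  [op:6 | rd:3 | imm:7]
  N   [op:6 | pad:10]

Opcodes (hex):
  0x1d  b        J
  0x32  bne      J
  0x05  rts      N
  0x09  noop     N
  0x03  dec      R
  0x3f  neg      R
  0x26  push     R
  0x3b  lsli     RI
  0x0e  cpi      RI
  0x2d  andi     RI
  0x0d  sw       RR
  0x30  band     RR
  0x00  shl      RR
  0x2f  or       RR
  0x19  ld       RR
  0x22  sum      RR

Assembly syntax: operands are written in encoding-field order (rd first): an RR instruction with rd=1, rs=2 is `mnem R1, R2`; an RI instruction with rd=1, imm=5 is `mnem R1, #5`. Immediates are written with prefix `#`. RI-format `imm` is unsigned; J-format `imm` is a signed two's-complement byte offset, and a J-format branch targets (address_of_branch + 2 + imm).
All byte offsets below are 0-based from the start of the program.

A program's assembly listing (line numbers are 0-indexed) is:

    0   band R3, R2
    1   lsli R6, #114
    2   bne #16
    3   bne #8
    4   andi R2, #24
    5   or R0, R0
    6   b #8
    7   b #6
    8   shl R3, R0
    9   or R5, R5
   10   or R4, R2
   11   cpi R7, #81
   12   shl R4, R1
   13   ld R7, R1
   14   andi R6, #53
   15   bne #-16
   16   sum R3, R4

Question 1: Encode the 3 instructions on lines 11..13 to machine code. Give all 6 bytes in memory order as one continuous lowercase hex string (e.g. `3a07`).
3bd102106790

L11: cpi op=0xe:6|rd=7:3|imm=81:7 ⇒ 0x3bd1 ⇒ big 3b d1
L12: shl op=0x0:6|rd=4:3|rs=1:3|pad=0:4 ⇒ 0x0210 ⇒ big 02 10
L13: ld op=0x19:6|rd=7:3|rs=1:3|pad=0:4 ⇒ 0x6790 ⇒ big 67 90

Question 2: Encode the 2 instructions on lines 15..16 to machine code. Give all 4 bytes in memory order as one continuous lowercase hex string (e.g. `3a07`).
15. bne fields op=0x32:6|imm=-16:10 → word cbf0h → cb f0
16. sum fields op=0x22:6|rd=3:3|rs=4:3|pad=0:4 → word 89c0h → 89 c0

cbf089c0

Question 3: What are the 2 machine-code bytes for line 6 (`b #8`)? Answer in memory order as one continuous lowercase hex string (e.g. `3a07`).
line 6 (b): pack op=0x1d:6|imm=8:10 = 0x7408; big→ 74 08

7408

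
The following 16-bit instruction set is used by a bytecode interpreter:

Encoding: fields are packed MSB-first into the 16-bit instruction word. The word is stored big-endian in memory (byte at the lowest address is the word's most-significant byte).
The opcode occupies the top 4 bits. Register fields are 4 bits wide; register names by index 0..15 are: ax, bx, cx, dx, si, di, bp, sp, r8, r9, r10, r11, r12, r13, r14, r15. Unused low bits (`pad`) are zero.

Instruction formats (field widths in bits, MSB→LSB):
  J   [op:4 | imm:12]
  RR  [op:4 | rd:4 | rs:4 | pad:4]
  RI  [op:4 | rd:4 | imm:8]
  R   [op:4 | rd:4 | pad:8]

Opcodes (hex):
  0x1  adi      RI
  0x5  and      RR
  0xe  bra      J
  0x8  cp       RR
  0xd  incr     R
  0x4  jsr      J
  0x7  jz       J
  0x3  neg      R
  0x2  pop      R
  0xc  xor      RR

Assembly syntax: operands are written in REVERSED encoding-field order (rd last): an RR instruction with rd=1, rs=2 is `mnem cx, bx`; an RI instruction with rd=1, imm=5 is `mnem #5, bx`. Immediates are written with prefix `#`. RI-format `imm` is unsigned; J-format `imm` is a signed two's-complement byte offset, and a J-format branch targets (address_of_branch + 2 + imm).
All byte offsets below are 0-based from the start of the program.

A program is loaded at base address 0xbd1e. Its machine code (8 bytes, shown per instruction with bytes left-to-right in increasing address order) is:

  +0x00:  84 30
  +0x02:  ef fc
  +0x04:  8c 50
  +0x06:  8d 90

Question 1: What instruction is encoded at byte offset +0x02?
bra #-4

[02] ef fc → 0xeffc
  opcode bits[15:12]=0xe: bra/J
  imm@[11:0]=0xffc (s12→-4) ⇒ #-4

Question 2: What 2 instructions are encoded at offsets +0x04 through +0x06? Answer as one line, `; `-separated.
cp di, r12; cp r9, r13

[04] 8c 50 → 0x8c50
  top 4b → 0x8 → cp [RR]
  rd@[11:8]=0xc ⇒ r12
  rs@[7:4]=0x5 ⇒ di
[06] 8d 90 → 0x8d90
  top 4b → 0x8 → cp [RR]
  rd@[11:8]=0xd ⇒ r13
  rs@[7:4]=0x9 ⇒ r9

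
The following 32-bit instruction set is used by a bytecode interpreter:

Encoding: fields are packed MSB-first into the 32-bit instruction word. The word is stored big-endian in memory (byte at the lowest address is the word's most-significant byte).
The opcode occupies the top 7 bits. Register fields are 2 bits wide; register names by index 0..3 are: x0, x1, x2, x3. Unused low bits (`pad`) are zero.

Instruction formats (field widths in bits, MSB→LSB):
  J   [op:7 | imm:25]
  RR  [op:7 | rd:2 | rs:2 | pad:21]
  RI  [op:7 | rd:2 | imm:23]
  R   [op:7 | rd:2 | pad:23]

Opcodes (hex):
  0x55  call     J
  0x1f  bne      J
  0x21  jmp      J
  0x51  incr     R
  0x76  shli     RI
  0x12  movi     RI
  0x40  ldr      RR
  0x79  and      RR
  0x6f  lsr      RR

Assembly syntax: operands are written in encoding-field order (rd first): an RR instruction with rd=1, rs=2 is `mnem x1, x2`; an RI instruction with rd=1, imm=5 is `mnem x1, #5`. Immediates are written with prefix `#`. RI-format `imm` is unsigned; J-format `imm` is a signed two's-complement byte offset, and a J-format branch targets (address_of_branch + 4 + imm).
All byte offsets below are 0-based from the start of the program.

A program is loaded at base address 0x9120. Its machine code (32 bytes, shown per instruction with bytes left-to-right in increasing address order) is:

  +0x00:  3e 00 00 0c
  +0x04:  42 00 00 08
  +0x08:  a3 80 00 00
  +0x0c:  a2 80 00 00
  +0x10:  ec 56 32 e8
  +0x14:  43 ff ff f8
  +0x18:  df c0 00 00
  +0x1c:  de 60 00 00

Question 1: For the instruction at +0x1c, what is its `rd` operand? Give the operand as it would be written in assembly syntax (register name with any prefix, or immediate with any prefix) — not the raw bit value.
x0

off 0x1c: read de 60 00 00 as big → 0xde600000
  opcode bits[31:25]=0x6f: lsr/RR
  rd@[24:23]=0x0 ⇒ x0
  rs@[22:21]=0x3 ⇒ x3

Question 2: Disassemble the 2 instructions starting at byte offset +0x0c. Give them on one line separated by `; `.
incr x1; shli x0, #5649128

@+0c  big-endian(a2 80 00 00) = 0xa2800000
  opcode bits[31:25]=0x51: incr/R
  rd: (w>>23)&0x3=0x1 → x1
@+10  big-endian(ec 56 32 e8) = 0xec5632e8
  opcode bits[31:25]=0x76: shli/RI
  rd: (w>>23)&0x3=0x0 → x0
  imm: (w>>0)&0x7fffff=0x5632e8 → #5649128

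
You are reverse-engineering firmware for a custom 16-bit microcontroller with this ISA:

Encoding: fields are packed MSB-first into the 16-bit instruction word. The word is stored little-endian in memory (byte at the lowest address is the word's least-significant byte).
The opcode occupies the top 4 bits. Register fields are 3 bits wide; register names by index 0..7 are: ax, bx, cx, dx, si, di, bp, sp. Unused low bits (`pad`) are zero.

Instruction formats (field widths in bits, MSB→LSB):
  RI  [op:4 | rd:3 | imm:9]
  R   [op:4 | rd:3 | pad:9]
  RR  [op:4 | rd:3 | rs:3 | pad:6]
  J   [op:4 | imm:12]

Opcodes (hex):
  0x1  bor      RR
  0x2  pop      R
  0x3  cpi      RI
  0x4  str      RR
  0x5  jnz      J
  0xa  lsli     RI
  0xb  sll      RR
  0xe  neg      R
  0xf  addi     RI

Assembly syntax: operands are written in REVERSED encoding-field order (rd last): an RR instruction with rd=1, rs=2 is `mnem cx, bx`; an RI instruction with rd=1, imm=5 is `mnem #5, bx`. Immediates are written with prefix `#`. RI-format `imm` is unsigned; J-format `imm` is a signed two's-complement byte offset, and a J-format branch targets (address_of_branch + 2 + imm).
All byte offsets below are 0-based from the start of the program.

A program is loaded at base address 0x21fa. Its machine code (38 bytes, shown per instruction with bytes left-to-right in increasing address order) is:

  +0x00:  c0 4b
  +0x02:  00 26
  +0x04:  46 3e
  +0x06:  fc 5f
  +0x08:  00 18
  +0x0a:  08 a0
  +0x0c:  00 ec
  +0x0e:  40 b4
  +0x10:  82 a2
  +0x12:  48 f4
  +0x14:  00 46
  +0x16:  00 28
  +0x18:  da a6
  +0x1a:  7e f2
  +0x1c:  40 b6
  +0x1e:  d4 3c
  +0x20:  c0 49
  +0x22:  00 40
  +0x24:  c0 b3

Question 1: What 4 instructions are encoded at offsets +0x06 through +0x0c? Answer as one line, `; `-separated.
jnz #-4; bor ax, si; lsli #8, ax; neg bp

+0x06: fc 5f ⇒ word 0x5ffc (little)
  opcode bits[15:12]=0x5: jnz/J
  imm: (w>>0)&0xfff=0xffc (s12→-4) → #-4
+0x08: 00 18 ⇒ word 0x1800 (little)
  opcode bits[15:12]=0x1: bor/RR
  rd: (w>>9)&0x7=0x4 → si
  rs: (w>>6)&0x7=0x0 → ax
+0x0a: 08 a0 ⇒ word 0xa008 (little)
  opcode bits[15:12]=0xa: lsli/RI
  rd: (w>>9)&0x7=0x0 → ax
  imm: (w>>0)&0x1ff=0x8 → #8
+0x0c: 00 ec ⇒ word 0xec00 (little)
  opcode bits[15:12]=0xe: neg/R
  rd: (w>>9)&0x7=0x6 → bp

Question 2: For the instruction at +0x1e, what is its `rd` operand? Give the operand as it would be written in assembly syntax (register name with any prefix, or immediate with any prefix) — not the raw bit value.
off 0x1e: read d4 3c as little → 0x3cd4
  top 4b → 0x3 → cpi [RI]
  rd: (w>>9)&0x7=0x6 → bp
  imm: (w>>0)&0x1ff=0xd4 → #212

bp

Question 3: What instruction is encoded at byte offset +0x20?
[20] c0 49 → 0x49c0
  opcode bits[15:12]=0x4: str/RR
  [11:9] rd=4 = si
  [8:6] rs=7 = sp

str sp, si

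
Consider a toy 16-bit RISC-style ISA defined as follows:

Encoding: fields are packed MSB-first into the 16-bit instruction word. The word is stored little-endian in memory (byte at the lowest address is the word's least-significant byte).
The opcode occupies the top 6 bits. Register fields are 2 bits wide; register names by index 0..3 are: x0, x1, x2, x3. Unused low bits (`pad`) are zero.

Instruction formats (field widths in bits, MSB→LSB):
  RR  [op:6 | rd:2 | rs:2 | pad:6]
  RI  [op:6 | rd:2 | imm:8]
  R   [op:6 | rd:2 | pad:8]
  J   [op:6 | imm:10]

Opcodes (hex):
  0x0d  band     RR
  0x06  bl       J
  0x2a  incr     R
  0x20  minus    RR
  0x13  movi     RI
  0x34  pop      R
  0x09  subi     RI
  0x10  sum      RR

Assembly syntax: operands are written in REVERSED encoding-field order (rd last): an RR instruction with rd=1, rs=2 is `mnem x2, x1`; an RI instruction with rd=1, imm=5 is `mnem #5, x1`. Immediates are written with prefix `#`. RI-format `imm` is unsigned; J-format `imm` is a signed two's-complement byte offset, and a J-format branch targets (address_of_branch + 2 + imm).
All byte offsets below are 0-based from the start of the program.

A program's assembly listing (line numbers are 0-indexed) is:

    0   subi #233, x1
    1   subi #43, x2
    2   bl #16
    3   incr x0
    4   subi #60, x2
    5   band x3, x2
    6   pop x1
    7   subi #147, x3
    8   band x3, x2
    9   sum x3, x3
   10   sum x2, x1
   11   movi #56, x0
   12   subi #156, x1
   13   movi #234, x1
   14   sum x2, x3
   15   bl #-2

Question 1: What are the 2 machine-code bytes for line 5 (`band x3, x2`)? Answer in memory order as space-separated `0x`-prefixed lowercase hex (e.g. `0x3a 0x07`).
0xc0 0x36

5. band fields op=0xd:6|rd=2:2|rs=3:2|pad=0:6 → word 36c0h → c0 36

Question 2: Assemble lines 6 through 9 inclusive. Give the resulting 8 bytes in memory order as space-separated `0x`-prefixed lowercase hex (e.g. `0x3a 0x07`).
0x00 0xd1 0x93 0x27 0xc0 0x36 0xc0 0x43

line 6 (pop): pack op=0x34:6|rd=1:2|pad=0:8 = 0xd100; little→ 00 d1
line 7 (subi): pack op=0x9:6|rd=3:2|imm=147:8 = 0x2793; little→ 93 27
line 8 (band): pack op=0xd:6|rd=2:2|rs=3:2|pad=0:6 = 0x36c0; little→ c0 36
line 9 (sum): pack op=0x10:6|rd=3:2|rs=3:2|pad=0:6 = 0x43c0; little→ c0 43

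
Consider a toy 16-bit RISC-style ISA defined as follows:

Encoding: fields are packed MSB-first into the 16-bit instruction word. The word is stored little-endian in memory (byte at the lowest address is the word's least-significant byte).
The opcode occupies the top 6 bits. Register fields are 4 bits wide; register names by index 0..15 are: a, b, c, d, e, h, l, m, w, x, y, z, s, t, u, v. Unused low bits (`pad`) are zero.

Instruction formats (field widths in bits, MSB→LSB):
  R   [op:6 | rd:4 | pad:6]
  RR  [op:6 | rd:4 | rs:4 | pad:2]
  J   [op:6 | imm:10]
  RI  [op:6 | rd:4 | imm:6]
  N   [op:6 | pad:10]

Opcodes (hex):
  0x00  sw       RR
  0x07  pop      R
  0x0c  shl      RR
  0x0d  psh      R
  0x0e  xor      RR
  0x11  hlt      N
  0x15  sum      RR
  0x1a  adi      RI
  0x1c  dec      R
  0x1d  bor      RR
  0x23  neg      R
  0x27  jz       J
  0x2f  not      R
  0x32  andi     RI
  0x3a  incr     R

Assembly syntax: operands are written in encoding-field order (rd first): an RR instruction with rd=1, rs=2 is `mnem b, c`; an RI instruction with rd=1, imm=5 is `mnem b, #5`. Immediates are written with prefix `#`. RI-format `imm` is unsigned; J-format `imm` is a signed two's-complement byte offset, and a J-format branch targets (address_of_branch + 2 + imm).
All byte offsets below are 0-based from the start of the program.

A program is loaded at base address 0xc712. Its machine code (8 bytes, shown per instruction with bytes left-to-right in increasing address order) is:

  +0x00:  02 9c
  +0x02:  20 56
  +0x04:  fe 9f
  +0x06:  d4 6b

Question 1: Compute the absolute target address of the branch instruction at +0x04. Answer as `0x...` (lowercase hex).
0xc716

off 0x04: read fe 9f as little → 0x9ffe
  op=0x9ffe>>10=0x27 ⇒ jz (J)
  [9:0] imm=1022 (s10→-2) = #-2
  target = base 0xc712 + off 0x04 + 2 + imm -2 = 0xc716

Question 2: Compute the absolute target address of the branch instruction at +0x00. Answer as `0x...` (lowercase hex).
+0x00: 02 9c ⇒ word 0x9c02 (little)
  top 6b → 0x27 → jz [J]
  imm: (w>>0)&0x3ff=0x2 → #2
  target = base 0xc712 + off 0x00 + 2 + imm 2 = 0xc716

0xc716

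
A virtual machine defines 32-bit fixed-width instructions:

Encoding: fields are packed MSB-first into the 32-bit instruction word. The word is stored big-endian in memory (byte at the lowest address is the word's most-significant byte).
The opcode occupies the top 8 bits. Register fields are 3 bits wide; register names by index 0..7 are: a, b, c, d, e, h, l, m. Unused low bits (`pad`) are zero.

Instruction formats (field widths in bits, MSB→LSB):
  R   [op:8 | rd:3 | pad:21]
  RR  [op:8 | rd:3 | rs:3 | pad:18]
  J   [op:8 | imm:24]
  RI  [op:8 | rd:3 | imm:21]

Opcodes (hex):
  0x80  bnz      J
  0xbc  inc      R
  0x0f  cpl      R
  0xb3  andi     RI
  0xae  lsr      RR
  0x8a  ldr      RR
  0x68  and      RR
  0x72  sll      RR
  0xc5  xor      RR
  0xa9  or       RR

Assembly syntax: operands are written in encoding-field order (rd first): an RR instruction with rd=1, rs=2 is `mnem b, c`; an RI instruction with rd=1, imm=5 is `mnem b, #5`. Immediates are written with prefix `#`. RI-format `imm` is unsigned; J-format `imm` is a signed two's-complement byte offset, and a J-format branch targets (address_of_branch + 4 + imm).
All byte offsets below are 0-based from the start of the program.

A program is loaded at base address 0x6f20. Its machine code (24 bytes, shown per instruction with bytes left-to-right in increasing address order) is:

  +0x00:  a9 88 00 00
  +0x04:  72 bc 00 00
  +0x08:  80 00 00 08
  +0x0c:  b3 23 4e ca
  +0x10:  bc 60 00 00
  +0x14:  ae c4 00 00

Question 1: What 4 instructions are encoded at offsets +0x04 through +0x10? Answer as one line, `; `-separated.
sll h, m; bnz #8; andi b, #216778; inc d

[04] 72 bc 00 00 → 0x72bc0000
  top 8b → 0x72 → sll [RR]
  rd@[23:21]=0x5 ⇒ h
  rs@[20:18]=0x7 ⇒ m
[08] 80 00 00 08 → 0x80000008
  top 8b → 0x80 → bnz [J]
  imm@[23:0]=0x8 ⇒ #8
[0c] b3 23 4e ca → 0xb3234eca
  top 8b → 0xb3 → andi [RI]
  rd@[23:21]=0x1 ⇒ b
  imm@[20:0]=0x34eca ⇒ #216778
[10] bc 60 00 00 → 0xbc600000
  top 8b → 0xbc → inc [R]
  rd@[23:21]=0x3 ⇒ d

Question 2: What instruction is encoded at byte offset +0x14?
off 0x14: read ae c4 00 00 as big → 0xaec40000
  op=0xaec40000>>24=0xae ⇒ lsr (RR)
  rd@[23:21]=0x6 ⇒ l
  rs@[20:18]=0x1 ⇒ b

lsr l, b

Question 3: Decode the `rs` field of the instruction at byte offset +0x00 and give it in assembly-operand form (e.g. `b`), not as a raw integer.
off 0x00: read a9 88 00 00 as big → 0xa9880000
  opcode bits[31:24]=0xa9: or/RR
  rd@[23:21]=0x4 ⇒ e
  rs@[20:18]=0x2 ⇒ c

c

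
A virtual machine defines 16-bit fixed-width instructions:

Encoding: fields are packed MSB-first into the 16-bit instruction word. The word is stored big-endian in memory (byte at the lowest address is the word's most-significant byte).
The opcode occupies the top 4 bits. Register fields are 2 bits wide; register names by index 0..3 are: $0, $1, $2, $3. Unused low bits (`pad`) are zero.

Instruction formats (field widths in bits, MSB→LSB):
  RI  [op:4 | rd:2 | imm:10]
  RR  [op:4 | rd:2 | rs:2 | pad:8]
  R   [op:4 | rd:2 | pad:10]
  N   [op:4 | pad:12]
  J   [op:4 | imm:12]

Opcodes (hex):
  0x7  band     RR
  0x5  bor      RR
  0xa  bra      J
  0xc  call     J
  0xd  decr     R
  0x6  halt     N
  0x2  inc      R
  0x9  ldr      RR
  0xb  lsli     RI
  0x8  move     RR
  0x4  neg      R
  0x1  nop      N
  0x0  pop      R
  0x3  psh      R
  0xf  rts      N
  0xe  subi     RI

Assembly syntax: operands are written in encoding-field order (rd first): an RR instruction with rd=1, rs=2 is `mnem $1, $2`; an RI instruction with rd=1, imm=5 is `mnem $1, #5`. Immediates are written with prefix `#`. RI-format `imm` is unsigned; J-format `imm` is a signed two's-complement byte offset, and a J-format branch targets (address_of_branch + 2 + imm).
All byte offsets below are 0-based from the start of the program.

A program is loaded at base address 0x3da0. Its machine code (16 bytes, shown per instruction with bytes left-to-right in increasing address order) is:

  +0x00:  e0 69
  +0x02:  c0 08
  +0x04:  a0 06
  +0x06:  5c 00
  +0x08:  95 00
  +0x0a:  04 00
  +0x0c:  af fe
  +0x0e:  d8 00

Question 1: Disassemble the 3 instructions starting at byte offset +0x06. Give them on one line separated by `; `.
bor $3, $0; ldr $1, $1; pop $1

+0x06: 5c 00 ⇒ word 0x5c00 (big)
  op=0x5c00>>12=0x5 ⇒ bor (RR)
  [11:10] rd=3 = $3
  [9:8] rs=0 = $0
+0x08: 95 00 ⇒ word 0x9500 (big)
  op=0x9500>>12=0x9 ⇒ ldr (RR)
  [11:10] rd=1 = $1
  [9:8] rs=1 = $1
+0x0a: 04 00 ⇒ word 0x0400 (big)
  op=0x0400>>12=0x0 ⇒ pop (R)
  [11:10] rd=1 = $1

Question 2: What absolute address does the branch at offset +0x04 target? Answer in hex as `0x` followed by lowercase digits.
[04] a0 06 → 0xa006
  opcode bits[15:12]=0xa: bra/J
  imm@[11:0]=0x6 ⇒ #6
  target = base 0x3da0 + off 0x04 + 2 + imm 6 = 0x3dac

0x3dac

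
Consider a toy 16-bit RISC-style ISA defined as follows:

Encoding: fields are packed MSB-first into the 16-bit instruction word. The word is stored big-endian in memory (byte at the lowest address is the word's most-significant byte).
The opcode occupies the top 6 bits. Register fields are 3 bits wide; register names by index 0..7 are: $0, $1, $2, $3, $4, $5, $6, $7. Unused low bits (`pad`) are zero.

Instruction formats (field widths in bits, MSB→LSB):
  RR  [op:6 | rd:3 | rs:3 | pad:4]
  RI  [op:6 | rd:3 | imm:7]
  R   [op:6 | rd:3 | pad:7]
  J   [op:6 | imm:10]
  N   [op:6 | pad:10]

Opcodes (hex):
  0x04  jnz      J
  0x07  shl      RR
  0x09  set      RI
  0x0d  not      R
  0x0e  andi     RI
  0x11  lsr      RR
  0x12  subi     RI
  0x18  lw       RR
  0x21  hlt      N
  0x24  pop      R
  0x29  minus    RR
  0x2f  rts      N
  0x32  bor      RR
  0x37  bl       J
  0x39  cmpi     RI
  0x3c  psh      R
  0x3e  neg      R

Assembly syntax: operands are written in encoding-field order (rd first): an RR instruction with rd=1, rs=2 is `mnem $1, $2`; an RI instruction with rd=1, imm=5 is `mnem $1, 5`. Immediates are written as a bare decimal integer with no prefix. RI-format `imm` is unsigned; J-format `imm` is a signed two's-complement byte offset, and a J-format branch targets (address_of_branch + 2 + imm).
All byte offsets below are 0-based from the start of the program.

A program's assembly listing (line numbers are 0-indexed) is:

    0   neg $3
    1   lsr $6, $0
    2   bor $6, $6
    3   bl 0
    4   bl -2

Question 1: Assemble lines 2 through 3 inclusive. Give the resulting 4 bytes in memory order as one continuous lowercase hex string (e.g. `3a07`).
L2: bor op=0x32:6|rd=6:3|rs=6:3|pad=0:4 ⇒ 0xcb60 ⇒ big cb 60
L3: bl op=0x37:6|imm=0:10 ⇒ 0xdc00 ⇒ big dc 00

cb60dc00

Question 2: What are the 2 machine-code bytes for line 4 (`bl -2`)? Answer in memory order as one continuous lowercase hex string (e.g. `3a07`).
line 4 (bl): pack op=0x37:6|imm=-2:10 = 0xdffe; big→ df fe

dffe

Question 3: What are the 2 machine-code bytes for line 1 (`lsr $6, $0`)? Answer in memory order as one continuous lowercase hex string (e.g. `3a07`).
line 1 (lsr): pack op=0x11:6|rd=6:3|rs=0:3|pad=0:4 = 0x4700; big→ 47 00

4700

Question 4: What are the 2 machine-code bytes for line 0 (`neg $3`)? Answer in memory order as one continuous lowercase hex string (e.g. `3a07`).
f980

L0: neg op=0x3e:6|rd=3:3|pad=0:7 ⇒ 0xf980 ⇒ big f9 80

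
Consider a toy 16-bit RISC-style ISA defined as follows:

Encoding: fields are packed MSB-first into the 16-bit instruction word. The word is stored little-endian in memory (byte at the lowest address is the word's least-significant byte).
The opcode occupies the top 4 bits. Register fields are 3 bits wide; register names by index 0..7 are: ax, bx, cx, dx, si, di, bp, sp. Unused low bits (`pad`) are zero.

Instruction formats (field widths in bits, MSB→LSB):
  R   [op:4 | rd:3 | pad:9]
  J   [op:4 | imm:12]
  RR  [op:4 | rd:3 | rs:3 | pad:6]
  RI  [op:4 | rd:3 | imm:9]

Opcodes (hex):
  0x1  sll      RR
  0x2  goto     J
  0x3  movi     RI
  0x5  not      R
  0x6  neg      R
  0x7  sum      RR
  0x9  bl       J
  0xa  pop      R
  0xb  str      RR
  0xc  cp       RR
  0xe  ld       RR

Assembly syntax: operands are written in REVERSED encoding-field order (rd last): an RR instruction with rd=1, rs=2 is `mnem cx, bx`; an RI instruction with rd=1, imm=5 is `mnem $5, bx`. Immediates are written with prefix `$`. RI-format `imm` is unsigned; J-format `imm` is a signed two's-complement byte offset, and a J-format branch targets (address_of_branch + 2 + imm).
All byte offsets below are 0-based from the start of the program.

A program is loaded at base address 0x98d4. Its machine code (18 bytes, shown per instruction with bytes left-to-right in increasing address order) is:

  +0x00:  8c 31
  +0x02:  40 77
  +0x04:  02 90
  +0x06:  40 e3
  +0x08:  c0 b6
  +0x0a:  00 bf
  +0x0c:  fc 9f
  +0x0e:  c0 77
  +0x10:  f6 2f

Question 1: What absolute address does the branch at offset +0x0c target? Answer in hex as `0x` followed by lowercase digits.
@+0c  little-endian(fc 9f) = 0x9ffc
  op=0x9ffc>>12=0x9 ⇒ bl (J)
  imm@[11:0]=0xffc (s12→-4) ⇒ $-4
  target = base 0x98d4 + off 0x0c + 2 + imm -4 = 0x98de

0x98de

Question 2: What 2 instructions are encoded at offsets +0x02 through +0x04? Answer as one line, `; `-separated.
+0x02: 40 77 ⇒ word 0x7740 (little)
  opcode bits[15:12]=0x7: sum/RR
  [11:9] rd=3 = dx
  [8:6] rs=5 = di
+0x04: 02 90 ⇒ word 0x9002 (little)
  opcode bits[15:12]=0x9: bl/J
  [11:0] imm=2 = $2

sum di, dx; bl $2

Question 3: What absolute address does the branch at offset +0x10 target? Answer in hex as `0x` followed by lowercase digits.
0x98dc

@+10  little-endian(f6 2f) = 0x2ff6
  opcode bits[15:12]=0x2: goto/J
  imm: (w>>0)&0xfff=0xff6 (s12→-10) → $-10
  target = base 0x98d4 + off 0x10 + 2 + imm -10 = 0x98dc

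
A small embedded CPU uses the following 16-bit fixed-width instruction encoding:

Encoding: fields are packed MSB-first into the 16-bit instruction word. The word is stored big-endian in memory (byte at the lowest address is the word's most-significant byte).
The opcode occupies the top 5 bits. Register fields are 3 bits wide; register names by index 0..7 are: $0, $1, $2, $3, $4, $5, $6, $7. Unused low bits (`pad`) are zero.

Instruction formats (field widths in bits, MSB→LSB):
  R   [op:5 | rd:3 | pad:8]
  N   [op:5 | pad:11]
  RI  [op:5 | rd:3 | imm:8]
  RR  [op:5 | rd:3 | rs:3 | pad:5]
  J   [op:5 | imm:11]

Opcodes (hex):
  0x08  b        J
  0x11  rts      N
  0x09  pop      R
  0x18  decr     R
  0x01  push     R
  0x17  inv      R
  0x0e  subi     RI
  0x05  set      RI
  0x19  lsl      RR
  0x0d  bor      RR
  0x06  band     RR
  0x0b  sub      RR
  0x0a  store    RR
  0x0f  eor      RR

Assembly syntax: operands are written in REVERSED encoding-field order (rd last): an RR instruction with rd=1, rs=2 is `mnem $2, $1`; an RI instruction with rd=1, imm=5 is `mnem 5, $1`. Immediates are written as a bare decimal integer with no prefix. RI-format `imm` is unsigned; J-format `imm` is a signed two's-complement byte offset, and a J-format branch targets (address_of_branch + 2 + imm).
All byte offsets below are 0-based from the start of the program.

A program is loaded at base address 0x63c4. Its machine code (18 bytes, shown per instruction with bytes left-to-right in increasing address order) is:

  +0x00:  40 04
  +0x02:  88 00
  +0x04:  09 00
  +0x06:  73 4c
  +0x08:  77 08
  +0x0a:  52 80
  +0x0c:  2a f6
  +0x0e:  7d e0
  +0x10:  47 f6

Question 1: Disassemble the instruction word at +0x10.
b -10

+0x10: 47 f6 ⇒ word 0x47f6 (big)
  opcode bits[15:11]=0x8: b/J
  [10:0] imm=2038 (s11→-10) = -10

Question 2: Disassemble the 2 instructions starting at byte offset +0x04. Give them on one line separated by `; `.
push $1; subi 76, $3

[04] 09 00 → 0x0900
  op=0x0900>>11=0x1 ⇒ push (R)
  [10:8] rd=1 = $1
[06] 73 4c → 0x734c
  op=0x734c>>11=0xe ⇒ subi (RI)
  [10:8] rd=3 = $3
  [7:0] imm=76 = 76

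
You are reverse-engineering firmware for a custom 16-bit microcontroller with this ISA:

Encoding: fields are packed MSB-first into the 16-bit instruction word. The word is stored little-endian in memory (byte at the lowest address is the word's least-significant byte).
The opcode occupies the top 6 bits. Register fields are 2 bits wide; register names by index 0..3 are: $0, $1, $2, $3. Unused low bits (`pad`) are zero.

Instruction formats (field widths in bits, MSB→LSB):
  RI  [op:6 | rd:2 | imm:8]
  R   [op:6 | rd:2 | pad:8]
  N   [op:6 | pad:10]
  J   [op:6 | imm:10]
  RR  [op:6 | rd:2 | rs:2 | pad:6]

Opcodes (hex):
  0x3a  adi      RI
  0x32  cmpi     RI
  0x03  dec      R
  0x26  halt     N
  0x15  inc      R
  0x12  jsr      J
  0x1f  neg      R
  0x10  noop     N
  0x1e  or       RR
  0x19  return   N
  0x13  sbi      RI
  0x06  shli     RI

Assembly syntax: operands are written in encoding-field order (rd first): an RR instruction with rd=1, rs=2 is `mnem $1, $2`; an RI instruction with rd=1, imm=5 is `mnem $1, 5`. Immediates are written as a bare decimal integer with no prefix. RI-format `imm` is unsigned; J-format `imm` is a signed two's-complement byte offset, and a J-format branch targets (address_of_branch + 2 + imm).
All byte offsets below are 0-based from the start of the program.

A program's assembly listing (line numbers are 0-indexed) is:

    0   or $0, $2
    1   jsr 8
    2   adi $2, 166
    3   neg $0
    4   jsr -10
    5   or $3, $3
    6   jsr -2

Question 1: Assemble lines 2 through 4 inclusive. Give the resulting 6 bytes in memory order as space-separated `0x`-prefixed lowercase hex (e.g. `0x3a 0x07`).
0xa6 0xea 0x00 0x7c 0xf6 0x4b

L2: adi op=0x3a:6|rd=2:2|imm=166:8 ⇒ 0xeaa6 ⇒ little a6 ea
L3: neg op=0x1f:6|rd=0:2|pad=0:8 ⇒ 0x7c00 ⇒ little 00 7c
L4: jsr op=0x12:6|imm=-10:10 ⇒ 0x4bf6 ⇒ little f6 4b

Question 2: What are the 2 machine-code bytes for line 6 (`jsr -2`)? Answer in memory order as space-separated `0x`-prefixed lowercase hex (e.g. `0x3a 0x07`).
6. jsr fields op=0x12:6|imm=-2:10 → word 4bfeh → fe 4b

0xfe 0x4b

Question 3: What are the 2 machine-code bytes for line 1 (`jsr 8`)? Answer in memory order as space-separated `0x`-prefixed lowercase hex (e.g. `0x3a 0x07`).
1. jsr fields op=0x12:6|imm=8:10 → word 4808h → 08 48

0x08 0x48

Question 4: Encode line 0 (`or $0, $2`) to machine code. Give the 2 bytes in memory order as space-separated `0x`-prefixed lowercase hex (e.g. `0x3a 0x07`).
0x80 0x78

0. or fields op=0x1e:6|rd=0:2|rs=2:2|pad=0:6 → word 7880h → 80 78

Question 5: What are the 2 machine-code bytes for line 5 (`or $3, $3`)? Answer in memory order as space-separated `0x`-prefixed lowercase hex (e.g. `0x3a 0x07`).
L5: or op=0x1e:6|rd=3:2|rs=3:2|pad=0:6 ⇒ 0x7bc0 ⇒ little c0 7b

0xc0 0x7b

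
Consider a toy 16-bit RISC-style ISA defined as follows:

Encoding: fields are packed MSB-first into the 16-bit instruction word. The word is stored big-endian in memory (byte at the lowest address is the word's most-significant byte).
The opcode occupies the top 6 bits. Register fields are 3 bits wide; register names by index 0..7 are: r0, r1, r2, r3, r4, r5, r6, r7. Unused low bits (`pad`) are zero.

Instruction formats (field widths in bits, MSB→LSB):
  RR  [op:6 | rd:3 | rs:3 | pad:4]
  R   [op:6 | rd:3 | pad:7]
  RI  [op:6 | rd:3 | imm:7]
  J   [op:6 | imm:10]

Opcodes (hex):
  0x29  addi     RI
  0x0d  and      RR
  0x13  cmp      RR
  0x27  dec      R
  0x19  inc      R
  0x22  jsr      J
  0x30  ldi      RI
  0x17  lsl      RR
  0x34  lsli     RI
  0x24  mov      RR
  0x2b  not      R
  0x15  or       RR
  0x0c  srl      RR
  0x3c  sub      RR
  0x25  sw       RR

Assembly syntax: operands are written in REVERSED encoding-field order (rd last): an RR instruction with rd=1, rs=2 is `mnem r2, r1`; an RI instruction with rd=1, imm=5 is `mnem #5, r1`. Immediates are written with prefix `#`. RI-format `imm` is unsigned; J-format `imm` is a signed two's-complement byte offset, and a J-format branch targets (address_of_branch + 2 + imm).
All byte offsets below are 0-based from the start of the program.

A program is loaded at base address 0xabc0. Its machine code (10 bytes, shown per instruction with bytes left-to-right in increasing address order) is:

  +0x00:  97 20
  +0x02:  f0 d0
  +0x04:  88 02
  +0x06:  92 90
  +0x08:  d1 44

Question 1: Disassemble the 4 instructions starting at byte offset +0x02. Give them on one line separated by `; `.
+0x02: f0 d0 ⇒ word 0xf0d0 (big)
  top 6b → 0x3c → sub [RR]
  rd: (w>>7)&0x7=0x1 → r1
  rs: (w>>4)&0x7=0x5 → r5
+0x04: 88 02 ⇒ word 0x8802 (big)
  top 6b → 0x22 → jsr [J]
  imm: (w>>0)&0x3ff=0x2 → #2
+0x06: 92 90 ⇒ word 0x9290 (big)
  top 6b → 0x24 → mov [RR]
  rd: (w>>7)&0x7=0x5 → r5
  rs: (w>>4)&0x7=0x1 → r1
+0x08: d1 44 ⇒ word 0xd144 (big)
  top 6b → 0x34 → lsli [RI]
  rd: (w>>7)&0x7=0x2 → r2
  imm: (w>>0)&0x7f=0x44 → #68

sub r5, r1; jsr #2; mov r1, r5; lsli #68, r2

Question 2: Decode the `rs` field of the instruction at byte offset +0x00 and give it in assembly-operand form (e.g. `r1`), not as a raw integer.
r2

+0x00: 97 20 ⇒ word 0x9720 (big)
  opcode bits[15:10]=0x25: sw/RR
  rd@[9:7]=0x6 ⇒ r6
  rs@[6:4]=0x2 ⇒ r2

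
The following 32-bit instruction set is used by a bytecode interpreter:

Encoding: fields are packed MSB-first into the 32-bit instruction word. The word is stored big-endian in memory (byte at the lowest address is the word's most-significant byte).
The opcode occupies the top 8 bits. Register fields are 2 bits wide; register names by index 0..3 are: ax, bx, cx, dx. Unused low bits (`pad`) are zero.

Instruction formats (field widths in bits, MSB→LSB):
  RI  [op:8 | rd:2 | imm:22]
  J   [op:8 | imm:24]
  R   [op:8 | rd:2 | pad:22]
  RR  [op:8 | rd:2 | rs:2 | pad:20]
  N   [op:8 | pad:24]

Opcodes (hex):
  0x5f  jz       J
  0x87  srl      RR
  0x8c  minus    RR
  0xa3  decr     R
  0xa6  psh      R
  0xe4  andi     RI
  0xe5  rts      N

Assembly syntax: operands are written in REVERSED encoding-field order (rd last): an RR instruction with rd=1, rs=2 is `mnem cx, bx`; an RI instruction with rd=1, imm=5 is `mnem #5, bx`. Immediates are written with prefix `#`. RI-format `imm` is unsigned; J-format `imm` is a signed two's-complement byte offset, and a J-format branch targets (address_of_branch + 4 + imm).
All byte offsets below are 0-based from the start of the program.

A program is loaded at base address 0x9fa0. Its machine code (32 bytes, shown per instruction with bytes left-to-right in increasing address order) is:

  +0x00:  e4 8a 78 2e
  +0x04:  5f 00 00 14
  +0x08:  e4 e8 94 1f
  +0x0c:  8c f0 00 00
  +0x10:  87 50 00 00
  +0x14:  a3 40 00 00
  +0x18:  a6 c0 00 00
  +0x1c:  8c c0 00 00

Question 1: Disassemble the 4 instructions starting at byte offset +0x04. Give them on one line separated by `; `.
[04] 5f 00 00 14 → 0x5f000014
  top 8b → 0x5f → jz [J]
  imm: (w>>0)&0xffffff=0x14 → #20
[08] e4 e8 94 1f → 0xe4e8941f
  top 8b → 0xe4 → andi [RI]
  rd: (w>>22)&0x3=0x3 → dx
  imm: (w>>0)&0x3fffff=0x28941f → #2659359
[0c] 8c f0 00 00 → 0x8cf00000
  top 8b → 0x8c → minus [RR]
  rd: (w>>22)&0x3=0x3 → dx
  rs: (w>>20)&0x3=0x3 → dx
[10] 87 50 00 00 → 0x87500000
  top 8b → 0x87 → srl [RR]
  rd: (w>>22)&0x3=0x1 → bx
  rs: (w>>20)&0x3=0x1 → bx

jz #20; andi #2659359, dx; minus dx, dx; srl bx, bx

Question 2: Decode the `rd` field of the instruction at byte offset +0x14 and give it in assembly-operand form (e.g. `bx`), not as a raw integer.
[14] a3 40 00 00 → 0xa3400000
  opcode bits[31:24]=0xa3: decr/R
  rd@[23:22]=0x1 ⇒ bx

bx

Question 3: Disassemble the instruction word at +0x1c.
minus ax, dx

+0x1c: 8c c0 00 00 ⇒ word 0x8cc00000 (big)
  top 8b → 0x8c → minus [RR]
  rd@[23:22]=0x3 ⇒ dx
  rs@[21:20]=0x0 ⇒ ax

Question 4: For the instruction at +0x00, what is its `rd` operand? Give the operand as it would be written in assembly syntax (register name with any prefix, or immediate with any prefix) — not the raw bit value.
+0x00: e4 8a 78 2e ⇒ word 0xe48a782e (big)
  op=0xe48a782e>>24=0xe4 ⇒ andi (RI)
  [23:22] rd=2 = cx
  [21:0] imm=686126 = #686126

cx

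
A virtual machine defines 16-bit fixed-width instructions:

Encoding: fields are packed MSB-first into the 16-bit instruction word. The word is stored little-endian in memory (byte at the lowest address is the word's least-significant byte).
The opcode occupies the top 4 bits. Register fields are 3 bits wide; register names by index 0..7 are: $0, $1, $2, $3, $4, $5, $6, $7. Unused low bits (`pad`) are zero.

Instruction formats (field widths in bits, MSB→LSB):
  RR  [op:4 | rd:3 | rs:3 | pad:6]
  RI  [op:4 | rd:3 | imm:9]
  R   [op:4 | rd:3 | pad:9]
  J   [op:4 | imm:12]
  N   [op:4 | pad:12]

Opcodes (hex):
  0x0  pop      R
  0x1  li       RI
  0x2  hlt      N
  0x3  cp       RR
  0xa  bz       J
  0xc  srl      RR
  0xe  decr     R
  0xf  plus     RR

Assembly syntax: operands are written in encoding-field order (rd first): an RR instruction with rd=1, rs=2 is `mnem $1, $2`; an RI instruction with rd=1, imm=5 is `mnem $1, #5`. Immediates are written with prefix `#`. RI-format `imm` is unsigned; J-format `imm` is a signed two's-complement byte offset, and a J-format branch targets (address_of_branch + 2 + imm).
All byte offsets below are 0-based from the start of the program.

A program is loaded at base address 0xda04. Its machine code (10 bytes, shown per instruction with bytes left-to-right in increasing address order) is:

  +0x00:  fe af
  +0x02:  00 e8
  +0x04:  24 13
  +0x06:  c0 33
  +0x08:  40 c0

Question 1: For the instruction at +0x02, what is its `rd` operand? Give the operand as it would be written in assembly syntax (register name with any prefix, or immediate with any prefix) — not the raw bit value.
$4

+0x02: 00 e8 ⇒ word 0xe800 (little)
  op=0xe800>>12=0xe ⇒ decr (R)
  rd@[11:9]=0x4 ⇒ $4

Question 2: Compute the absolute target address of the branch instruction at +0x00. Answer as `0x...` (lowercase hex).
off 0x00: read fe af as little → 0xaffe
  top 4b → 0xa → bz [J]
  imm@[11:0]=0xffe (s12→-2) ⇒ #-2
  target = base 0xda04 + off 0x00 + 2 + imm -2 = 0xda04

0xda04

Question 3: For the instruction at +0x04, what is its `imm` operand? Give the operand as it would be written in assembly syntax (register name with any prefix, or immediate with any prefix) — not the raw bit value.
off 0x04: read 24 13 as little → 0x1324
  op=0x1324>>12=0x1 ⇒ li (RI)
  [11:9] rd=1 = $1
  [8:0] imm=292 = #292

#292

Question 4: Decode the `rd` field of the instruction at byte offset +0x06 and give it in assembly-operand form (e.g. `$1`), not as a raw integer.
off 0x06: read c0 33 as little → 0x33c0
  op=0x33c0>>12=0x3 ⇒ cp (RR)
  rd: (w>>9)&0x7=0x1 → $1
  rs: (w>>6)&0x7=0x7 → $7

$1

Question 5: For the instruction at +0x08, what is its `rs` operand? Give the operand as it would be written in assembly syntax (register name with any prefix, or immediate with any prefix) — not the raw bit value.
$1

+0x08: 40 c0 ⇒ word 0xc040 (little)
  opcode bits[15:12]=0xc: srl/RR
  rd: (w>>9)&0x7=0x0 → $0
  rs: (w>>6)&0x7=0x1 → $1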